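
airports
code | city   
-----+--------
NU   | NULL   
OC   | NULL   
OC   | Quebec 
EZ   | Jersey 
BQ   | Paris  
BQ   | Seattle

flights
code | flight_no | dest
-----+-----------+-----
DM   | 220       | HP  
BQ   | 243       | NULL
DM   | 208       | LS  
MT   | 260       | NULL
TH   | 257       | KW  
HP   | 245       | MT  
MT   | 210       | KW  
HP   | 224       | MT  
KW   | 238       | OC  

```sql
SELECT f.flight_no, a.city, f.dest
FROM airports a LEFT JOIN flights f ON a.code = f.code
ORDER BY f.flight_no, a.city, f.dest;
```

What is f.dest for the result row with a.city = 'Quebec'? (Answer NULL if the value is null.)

NULL

LEFT JOIN keeps every row from `airports`; unmatched rows get NULL for `flights`'s columns.
Matching on a.code = f.code.
- a (code=NU) has no partner → padded with NULL.
- a (code=OC) has no partner → padded with NULL.
- a (code=OC) has no partner → padded with NULL.
- a (code=EZ) has no partner → padded with NULL.
- a (code=BQ) pairs with 1 row(s) of f.
- a (code=BQ) pairs with 1 row(s) of f.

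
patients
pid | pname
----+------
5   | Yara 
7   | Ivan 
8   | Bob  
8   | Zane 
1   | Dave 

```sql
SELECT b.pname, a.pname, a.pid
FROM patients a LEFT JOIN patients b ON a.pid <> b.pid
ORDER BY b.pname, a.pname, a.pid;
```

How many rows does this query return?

LEFT JOIN keeps every row from `patients a`; unmatched rows get NULL for `patients b`'s columns.
Matching on a.pid <> b.pid.
- a row (pid=5): matches 4 b row(s) → 4 output row(s).
- a row (pid=7): matches 4 b row(s) → 4 output row(s).
- a row (pid=8): matches 3 b row(s) → 3 output row(s).
- a row (pid=8): matches 3 b row(s) → 3 output row(s).
- a row (pid=1): matches 4 b row(s) → 4 output row(s).
Total: 18 rows.

18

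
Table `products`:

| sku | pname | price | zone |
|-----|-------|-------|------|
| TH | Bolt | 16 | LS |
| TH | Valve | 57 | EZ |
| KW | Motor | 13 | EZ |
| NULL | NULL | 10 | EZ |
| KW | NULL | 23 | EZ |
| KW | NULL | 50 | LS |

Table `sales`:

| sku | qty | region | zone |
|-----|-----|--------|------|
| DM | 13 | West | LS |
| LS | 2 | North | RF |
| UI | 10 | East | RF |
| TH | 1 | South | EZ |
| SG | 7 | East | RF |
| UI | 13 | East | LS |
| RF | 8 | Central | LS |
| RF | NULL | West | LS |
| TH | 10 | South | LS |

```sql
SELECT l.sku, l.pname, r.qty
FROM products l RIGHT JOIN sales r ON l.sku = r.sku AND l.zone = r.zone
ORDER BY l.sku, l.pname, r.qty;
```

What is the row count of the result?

RIGHT JOIN keeps every row from `sales`; unmatched rows get NULL for `products`'s columns.
Matching on l.sku = r.sku AND l.zone = r.zone. A NULL in a compared column never satisfies the condition.
- l row (sku=TH, zone=LS): matches 1 r row(s) → 1 output row(s).
- l row (sku=TH, zone=EZ): matches 1 r row(s) → 1 output row(s).
- l row (sku=KW, zone=EZ): no match.
- l row (sku=NULL, zone=EZ): no match.
- l row (sku=KW, zone=EZ): no match.
- l row (sku=KW, zone=LS): no match.
- plus 7 unmatched r row(s), each kept with NULL l columns.
Total: 2 matched + 7 padded = 9 rows.

9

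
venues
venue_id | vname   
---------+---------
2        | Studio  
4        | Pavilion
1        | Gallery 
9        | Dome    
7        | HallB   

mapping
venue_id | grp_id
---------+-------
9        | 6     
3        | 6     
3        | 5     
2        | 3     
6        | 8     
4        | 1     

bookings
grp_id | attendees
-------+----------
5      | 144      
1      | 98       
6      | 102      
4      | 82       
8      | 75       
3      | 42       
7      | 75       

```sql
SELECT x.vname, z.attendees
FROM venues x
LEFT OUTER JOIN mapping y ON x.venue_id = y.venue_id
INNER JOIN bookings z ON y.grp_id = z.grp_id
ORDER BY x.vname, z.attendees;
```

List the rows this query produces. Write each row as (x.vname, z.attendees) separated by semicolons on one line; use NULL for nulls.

(Dome, 102); (Pavilion, 98); (Studio, 42)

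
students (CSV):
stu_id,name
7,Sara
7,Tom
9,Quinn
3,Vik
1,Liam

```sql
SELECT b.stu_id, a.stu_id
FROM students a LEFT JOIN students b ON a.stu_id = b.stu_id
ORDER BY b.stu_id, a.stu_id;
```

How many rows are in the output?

LEFT JOIN keeps every row from `students a`; unmatched rows get NULL for `students b`'s columns.
Matching on a.stu_id = b.stu_id.
- a row (stu_id=7): matches 2 b row(s) → 2 output row(s).
- a row (stu_id=7): matches 2 b row(s) → 2 output row(s).
- a row (stu_id=9): matches 1 b row(s) → 1 output row(s).
- a row (stu_id=3): matches 1 b row(s) → 1 output row(s).
- a row (stu_id=1): matches 1 b row(s) → 1 output row(s).
Total: 7 rows.

7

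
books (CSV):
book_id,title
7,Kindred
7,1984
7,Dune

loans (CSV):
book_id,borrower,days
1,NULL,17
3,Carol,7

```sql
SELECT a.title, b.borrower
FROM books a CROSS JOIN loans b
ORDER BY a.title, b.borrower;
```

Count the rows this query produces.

CROSS JOIN pairs every row of `books` with every row of `loans`: 3 × 2 = 6 rows.

6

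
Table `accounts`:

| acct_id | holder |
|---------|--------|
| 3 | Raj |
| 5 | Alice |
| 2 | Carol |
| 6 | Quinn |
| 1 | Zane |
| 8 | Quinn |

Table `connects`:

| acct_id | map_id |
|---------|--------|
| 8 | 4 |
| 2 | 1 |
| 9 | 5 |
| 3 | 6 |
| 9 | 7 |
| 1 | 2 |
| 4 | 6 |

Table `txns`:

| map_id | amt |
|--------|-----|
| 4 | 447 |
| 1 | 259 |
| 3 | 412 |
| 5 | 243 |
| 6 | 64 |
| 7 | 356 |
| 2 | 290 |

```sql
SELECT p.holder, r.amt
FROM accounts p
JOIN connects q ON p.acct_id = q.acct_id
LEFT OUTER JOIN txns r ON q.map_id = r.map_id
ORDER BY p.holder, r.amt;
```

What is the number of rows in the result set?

4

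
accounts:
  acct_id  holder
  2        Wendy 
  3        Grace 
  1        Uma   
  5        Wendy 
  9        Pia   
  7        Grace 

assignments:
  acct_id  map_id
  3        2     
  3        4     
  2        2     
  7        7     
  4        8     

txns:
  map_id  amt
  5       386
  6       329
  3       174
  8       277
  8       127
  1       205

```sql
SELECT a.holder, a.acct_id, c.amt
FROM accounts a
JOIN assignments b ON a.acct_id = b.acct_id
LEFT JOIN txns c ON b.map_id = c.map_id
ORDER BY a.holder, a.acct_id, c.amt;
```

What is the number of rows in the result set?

Joins associate left-to-right: accounts INNER JOIN assignments on acct_id gives 4 intermediate row(s).
Then LEFT JOIN `txns c` on map_id: each of those 4 rows is kept; rows whose b.map_id has no match in c get NULL for c's columns.
Result: 4 row(s).

4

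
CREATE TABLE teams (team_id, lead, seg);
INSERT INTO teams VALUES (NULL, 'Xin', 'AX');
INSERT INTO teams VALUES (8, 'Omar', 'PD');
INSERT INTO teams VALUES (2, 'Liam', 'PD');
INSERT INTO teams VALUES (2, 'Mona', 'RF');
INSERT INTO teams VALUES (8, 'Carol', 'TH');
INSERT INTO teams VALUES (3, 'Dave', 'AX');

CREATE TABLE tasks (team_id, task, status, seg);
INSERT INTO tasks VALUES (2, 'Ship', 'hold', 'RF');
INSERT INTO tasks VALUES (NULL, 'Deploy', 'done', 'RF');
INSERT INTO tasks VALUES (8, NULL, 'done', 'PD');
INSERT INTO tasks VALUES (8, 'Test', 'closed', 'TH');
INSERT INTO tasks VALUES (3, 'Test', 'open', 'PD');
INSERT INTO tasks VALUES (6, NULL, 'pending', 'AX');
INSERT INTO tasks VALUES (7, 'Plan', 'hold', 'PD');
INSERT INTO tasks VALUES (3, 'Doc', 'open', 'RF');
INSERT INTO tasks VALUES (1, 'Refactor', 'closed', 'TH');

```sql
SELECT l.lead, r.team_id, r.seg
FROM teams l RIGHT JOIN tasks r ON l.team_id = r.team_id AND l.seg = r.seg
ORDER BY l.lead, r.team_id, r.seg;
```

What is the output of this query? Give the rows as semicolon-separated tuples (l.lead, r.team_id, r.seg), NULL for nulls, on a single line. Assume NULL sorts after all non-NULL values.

(Carol, 8, TH); (Mona, 2, RF); (Omar, 8, PD); (NULL, 1, TH); (NULL, 3, PD); (NULL, 3, RF); (NULL, 6, AX); (NULL, 7, PD); (NULL, NULL, RF)

RIGHT JOIN keeps every row from `tasks`; unmatched rows get NULL for `teams`'s columns.
Matching on l.team_id = r.team_id AND l.seg = r.seg. A NULL in a compared column never satisfies the condition.
- l[0] team_id=NULL, seg=AX → no match.
- l[1] team_id=8, seg=PD → 1 match(es) in r → 1 row(s).
- l[2] team_id=2, seg=PD → no match.
- l[3] team_id=2, seg=RF → 1 match(es) in r → 1 row(s).
- l[4] team_id=8, seg=TH → 1 match(es) in r → 1 row(s).
- l[5] team_id=3, seg=AX → no match.
- 6 row(s) from r found no l partner → padded with NULL.
After projecting and ordering:
l.lead | r.team_id | r.seg
Carol | 8 | TH
Mona | 2 | RF
Omar | 8 | PD
NULL | 1 | TH
NULL | 3 | PD
NULL | 3 | RF
NULL | 6 | AX
NULL | 7 | PD
NULL | NULL | RF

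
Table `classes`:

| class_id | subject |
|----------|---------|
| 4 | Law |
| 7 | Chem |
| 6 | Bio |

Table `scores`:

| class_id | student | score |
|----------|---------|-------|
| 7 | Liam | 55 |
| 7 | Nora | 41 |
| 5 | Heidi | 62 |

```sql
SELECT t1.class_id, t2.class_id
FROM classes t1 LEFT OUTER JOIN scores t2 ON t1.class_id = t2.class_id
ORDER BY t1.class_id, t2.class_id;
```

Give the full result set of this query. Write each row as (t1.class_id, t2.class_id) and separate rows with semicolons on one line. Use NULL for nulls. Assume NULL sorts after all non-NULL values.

LEFT JOIN keeps every row from `classes`; unmatched rows get NULL for `scores`'s columns.
Matching on t1.class_id = t2.class_id.
Matched pairs: 2; unmatched t1 rows kept: 2.

(4, NULL); (6, NULL); (7, 7); (7, 7)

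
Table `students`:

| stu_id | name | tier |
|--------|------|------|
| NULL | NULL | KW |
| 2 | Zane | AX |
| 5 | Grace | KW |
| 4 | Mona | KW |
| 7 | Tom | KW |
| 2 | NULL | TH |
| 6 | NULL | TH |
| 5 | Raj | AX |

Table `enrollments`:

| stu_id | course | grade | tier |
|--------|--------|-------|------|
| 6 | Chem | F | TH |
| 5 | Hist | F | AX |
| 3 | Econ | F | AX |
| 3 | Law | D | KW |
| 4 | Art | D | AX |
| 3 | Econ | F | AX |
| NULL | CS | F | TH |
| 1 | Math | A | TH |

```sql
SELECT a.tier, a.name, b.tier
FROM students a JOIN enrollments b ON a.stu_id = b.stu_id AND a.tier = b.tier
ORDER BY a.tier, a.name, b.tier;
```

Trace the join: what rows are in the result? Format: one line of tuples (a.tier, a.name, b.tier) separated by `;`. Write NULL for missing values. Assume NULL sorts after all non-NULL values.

(AX, Raj, AX); (TH, NULL, TH)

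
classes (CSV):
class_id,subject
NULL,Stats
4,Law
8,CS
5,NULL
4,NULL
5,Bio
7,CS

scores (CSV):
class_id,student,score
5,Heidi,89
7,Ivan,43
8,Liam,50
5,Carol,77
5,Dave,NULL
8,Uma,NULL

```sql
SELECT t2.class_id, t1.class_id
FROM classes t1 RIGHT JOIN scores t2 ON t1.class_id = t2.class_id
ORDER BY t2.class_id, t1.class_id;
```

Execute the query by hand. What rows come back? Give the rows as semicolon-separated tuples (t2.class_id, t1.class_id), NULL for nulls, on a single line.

RIGHT JOIN keeps every row from `scores`; unmatched rows get NULL for `classes`'s columns.
Matching on t1.class_id = t2.class_id. A NULL in a compared column never satisfies the condition.
- t1 (class_id=NULL) has no partner in t2.
- t1 (class_id=4) has no partner in t2.
- t1 (class_id=8) pairs with 2 row(s) of t2.
- t1 (class_id=5) pairs with 3 row(s) of t2.
- t1 (class_id=4) has no partner in t2.
- t1 (class_id=5) pairs with 3 row(s) of t2.
- t1 (class_id=7) pairs with 1 row(s) of t2.
- every t2 row matched at least one t1 row.
After projecting and ordering:
t2.class_id | t1.class_id
5 | 5
5 | 5
5 | 5
5 | 5
5 | 5
5 | 5
7 | 7
8 | 8
8 | 8

(5, 5); (5, 5); (5, 5); (5, 5); (5, 5); (5, 5); (7, 7); (8, 8); (8, 8)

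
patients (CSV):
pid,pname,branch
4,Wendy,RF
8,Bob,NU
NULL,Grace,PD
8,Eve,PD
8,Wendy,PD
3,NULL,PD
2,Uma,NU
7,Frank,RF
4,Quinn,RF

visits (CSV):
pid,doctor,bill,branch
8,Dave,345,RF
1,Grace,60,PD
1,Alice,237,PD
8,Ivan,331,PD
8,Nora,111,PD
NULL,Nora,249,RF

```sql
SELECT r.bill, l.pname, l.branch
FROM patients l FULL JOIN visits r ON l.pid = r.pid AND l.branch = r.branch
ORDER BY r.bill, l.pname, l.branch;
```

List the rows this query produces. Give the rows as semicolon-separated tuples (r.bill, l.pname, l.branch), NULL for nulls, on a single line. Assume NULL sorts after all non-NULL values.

(60, NULL, NULL); (111, Eve, PD); (111, Wendy, PD); (237, NULL, NULL); (249, NULL, NULL); (331, Eve, PD); (331, Wendy, PD); (345, NULL, NULL); (NULL, Bob, NU); (NULL, Frank, RF); (NULL, Grace, PD); (NULL, Quinn, RF); (NULL, Uma, NU); (NULL, Wendy, RF); (NULL, NULL, PD)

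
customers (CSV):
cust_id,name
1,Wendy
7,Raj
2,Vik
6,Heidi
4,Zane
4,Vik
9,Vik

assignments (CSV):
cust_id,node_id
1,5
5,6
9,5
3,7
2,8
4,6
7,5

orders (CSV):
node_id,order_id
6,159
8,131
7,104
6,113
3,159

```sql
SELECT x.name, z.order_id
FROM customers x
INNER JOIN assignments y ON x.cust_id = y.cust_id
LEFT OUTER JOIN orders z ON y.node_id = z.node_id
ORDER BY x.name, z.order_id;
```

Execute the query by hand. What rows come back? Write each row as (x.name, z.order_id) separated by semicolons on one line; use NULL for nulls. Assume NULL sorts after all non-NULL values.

(Raj, NULL); (Vik, 113); (Vik, 131); (Vik, 159); (Vik, NULL); (Wendy, NULL); (Zane, 113); (Zane, 159)

Step 1 — x INNER JOIN y on cust_id → 6 row(s).
Then LEFT JOIN `orders z` on node_id: each of those 6 rows is kept; rows whose y.node_id has no match in z get NULL for z's columns.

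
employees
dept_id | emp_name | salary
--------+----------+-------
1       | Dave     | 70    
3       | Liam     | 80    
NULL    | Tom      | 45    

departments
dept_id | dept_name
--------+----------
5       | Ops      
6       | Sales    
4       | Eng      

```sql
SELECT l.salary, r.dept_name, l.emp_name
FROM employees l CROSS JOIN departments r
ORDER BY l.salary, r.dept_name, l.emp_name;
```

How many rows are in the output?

CROSS JOIN pairs every row of `employees` with every row of `departments`: 3 × 3 = 9 rows.

9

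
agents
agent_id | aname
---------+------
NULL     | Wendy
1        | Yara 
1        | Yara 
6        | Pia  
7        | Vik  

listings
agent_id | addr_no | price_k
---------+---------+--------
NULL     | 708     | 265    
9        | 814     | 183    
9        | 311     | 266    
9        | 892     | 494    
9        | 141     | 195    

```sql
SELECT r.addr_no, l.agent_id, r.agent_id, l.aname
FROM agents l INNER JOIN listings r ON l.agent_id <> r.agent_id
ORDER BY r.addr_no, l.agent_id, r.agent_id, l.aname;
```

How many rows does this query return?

16

INNER JOIN keeps only pairs where the ON condition holds.
Matching on l.agent_id <> r.agent_id. A NULL in a compared column never satisfies the condition.
- l row (agent_id=NULL): no match → dropped.
- l row (agent_id=1): matches 4 r row(s) → 4 output row(s).
- l row (agent_id=1): matches 4 r row(s) → 4 output row(s).
- l row (agent_id=6): matches 4 r row(s) → 4 output row(s).
- l row (agent_id=7): matches 4 r row(s) → 4 output row(s).
Total: 16 rows.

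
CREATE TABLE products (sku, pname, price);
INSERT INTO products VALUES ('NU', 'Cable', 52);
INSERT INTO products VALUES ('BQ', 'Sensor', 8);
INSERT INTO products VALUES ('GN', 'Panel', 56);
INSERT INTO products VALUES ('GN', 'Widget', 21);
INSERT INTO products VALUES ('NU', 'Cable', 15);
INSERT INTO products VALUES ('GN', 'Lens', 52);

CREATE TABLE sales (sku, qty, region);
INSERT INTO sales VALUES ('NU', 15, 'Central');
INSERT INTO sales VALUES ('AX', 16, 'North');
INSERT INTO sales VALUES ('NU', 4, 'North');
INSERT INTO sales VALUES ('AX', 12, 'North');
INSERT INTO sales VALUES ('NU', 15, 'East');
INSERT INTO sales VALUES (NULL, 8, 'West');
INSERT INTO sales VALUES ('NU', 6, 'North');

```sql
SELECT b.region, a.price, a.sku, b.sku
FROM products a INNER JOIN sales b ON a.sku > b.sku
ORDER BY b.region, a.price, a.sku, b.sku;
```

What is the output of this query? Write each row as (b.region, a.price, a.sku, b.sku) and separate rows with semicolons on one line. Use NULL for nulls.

INNER JOIN keeps only pairs where the ON condition holds.
Matching on a.sku > b.sku. A NULL in a compared column never satisfies the condition.
Matched pairs: 12.

(North, 8, BQ, AX); (North, 8, BQ, AX); (North, 15, NU, AX); (North, 15, NU, AX); (North, 21, GN, AX); (North, 21, GN, AX); (North, 52, GN, AX); (North, 52, GN, AX); (North, 52, NU, AX); (North, 52, NU, AX); (North, 56, GN, AX); (North, 56, GN, AX)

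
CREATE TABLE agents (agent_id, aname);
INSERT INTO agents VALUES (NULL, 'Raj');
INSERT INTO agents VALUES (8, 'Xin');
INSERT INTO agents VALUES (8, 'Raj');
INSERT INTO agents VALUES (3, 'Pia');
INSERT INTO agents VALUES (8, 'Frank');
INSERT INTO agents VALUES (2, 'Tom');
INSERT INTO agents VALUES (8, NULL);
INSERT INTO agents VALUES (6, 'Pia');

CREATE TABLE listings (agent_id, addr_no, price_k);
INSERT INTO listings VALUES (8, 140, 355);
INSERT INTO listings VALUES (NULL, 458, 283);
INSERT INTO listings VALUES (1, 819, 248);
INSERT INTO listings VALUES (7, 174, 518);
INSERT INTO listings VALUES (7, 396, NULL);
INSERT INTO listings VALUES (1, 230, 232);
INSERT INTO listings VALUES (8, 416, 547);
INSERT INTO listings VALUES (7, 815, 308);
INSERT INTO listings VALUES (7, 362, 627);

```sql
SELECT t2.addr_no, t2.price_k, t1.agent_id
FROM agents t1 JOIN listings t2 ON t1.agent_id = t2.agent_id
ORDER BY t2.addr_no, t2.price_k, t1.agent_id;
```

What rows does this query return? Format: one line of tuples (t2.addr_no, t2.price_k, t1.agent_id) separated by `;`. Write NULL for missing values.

(140, 355, 8); (140, 355, 8); (140, 355, 8); (140, 355, 8); (416, 547, 8); (416, 547, 8); (416, 547, 8); (416, 547, 8)

INNER JOIN keeps only pairs where the ON condition holds.
Matching on t1.agent_id = t2.agent_id. A NULL in a compared column never satisfies the condition.
Matched pairs: 8.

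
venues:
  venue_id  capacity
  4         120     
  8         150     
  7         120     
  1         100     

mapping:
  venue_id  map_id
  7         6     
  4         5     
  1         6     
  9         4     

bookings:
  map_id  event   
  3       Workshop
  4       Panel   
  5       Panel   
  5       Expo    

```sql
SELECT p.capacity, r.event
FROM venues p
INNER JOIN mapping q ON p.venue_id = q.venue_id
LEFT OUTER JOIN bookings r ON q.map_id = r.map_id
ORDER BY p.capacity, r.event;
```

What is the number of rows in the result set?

Evaluate left to right. First `venues p INNER JOIN mapping q` on venue_id: 3 row(s).
Then LEFT JOIN `bookings r` on map_id: each of those 3 rows is kept; rows whose q.map_id has no match in r get NULL for r's columns.
Result: 4 row(s).

4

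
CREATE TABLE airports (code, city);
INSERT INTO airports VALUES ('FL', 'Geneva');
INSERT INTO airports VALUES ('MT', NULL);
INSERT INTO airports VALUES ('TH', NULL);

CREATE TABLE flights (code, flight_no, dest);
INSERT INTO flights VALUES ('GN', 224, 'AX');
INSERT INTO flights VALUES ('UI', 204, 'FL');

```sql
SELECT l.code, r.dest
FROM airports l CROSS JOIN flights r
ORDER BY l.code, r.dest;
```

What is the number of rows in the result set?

CROSS JOIN pairs every row of `airports` with every row of `flights`: 3 × 2 = 6 rows.

6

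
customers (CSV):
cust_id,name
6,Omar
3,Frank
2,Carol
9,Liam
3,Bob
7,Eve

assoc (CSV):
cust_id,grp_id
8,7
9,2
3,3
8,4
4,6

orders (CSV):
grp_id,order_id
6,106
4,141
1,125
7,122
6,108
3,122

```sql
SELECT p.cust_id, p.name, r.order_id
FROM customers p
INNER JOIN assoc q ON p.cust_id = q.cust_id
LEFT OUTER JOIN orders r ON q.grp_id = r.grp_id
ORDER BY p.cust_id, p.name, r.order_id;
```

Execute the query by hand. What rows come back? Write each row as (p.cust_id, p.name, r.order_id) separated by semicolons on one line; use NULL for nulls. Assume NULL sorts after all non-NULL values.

Evaluate left to right. First `customers p INNER JOIN assoc q` on cust_id: 3 row(s).
Then LEFT JOIN `orders r` on grp_id: each of those 3 rows is kept; rows whose q.grp_id has no match in r get NULL for r's columns.

(3, Bob, 122); (3, Frank, 122); (9, Liam, NULL)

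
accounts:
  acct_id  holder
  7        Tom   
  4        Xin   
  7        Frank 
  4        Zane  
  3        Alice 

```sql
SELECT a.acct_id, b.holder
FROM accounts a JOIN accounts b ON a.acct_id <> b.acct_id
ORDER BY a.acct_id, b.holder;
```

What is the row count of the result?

16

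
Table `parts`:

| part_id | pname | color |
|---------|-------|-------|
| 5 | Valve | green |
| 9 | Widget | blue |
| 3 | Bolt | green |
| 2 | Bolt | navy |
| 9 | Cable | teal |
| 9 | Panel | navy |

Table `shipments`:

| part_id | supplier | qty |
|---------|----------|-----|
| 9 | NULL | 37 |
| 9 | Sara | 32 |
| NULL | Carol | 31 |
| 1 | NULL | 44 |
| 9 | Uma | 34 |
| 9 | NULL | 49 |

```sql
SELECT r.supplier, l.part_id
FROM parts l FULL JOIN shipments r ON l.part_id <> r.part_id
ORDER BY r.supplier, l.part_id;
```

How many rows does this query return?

19

FULL OUTER JOIN keeps every row from both sides; unmatched rows get NULL for the other side's columns.
Matching on l.part_id <> r.part_id. A NULL in a compared column never satisfies the condition.
- l row (part_id=5): matches 5 r row(s) → 5 output row(s).
- l row (part_id=9): matches 1 r row(s) → 1 output row(s).
- l row (part_id=3): matches 5 r row(s) → 5 output row(s).
- l row (part_id=2): matches 5 r row(s) → 5 output row(s).
- l row (part_id=9): matches 1 r row(s) → 1 output row(s).
- l row (part_id=9): matches 1 r row(s) → 1 output row(s).
- 1 r row(s) had no l match → kept, l columns NULL.
Total: 18 matched + 1 padded = 19 rows.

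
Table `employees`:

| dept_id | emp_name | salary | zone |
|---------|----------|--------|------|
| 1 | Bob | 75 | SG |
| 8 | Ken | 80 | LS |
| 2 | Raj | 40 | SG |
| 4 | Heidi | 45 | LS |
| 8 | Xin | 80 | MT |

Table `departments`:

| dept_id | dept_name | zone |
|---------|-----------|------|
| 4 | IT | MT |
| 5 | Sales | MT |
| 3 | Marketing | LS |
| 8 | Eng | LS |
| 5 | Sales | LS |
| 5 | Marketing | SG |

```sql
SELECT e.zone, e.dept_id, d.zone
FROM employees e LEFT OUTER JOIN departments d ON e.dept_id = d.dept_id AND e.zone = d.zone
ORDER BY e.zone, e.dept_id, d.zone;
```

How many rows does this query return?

5

LEFT JOIN keeps every row from `employees`; unmatched rows get NULL for `departments`'s columns.
Matching on e.dept_id = d.dept_id AND e.zone = d.zone.
- e[0] dept_id=1, zone=SG → no match; kept with NULLs on the d side.
- e[1] dept_id=8, zone=LS → 1 match(es) in d → 1 row(s).
- e[2] dept_id=2, zone=SG → no match; kept with NULLs on the d side.
- e[3] dept_id=4, zone=LS → no match; kept with NULLs on the d side.
- e[4] dept_id=8, zone=MT → no match; kept with NULLs on the d side.
Total: 1 matched + 4 padded = 5 rows.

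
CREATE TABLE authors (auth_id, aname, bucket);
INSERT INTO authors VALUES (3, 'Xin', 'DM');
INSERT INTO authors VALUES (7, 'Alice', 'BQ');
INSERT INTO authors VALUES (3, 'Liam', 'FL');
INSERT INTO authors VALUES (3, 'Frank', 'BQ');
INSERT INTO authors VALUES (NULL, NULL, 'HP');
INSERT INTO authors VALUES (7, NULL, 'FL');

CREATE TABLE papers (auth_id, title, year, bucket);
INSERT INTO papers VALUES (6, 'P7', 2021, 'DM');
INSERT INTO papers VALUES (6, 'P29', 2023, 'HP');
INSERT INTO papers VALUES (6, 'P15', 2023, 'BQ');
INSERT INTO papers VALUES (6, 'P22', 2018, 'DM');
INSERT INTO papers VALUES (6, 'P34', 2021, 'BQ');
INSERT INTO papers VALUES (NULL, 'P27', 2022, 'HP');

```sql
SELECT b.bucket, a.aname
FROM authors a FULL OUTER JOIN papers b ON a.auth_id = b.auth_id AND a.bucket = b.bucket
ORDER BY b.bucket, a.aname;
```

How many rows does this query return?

12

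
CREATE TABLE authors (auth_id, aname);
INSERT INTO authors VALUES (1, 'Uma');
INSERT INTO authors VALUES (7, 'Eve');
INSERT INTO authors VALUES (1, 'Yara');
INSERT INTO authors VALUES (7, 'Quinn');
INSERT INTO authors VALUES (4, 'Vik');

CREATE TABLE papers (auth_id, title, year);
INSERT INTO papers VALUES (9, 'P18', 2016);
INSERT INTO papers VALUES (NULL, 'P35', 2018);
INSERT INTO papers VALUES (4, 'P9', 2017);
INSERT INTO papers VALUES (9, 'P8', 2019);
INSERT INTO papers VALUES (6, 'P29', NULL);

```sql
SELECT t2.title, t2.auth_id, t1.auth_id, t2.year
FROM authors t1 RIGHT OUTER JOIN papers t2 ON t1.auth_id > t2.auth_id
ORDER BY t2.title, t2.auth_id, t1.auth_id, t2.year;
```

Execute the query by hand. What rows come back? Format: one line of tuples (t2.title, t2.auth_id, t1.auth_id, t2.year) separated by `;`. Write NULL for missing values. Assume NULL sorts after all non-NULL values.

(P18, 9, NULL, 2016); (P29, 6, 7, NULL); (P29, 6, 7, NULL); (P35, NULL, NULL, 2018); (P8, 9, NULL, 2019); (P9, 4, 7, 2017); (P9, 4, 7, 2017)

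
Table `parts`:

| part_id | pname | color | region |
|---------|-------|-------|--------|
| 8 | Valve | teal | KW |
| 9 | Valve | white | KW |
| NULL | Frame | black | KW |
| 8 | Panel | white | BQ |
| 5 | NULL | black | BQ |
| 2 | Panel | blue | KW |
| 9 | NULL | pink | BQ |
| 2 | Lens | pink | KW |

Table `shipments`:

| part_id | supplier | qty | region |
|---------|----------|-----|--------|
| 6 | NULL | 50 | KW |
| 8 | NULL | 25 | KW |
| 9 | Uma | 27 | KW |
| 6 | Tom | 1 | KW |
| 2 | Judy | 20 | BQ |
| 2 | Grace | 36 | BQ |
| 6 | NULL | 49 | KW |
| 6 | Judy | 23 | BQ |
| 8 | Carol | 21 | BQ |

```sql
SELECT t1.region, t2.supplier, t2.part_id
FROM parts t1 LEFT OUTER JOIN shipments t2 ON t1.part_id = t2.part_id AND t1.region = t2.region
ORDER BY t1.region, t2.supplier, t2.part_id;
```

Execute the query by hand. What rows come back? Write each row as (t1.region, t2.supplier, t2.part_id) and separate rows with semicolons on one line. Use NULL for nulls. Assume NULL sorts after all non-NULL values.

(BQ, Carol, 8); (BQ, NULL, NULL); (BQ, NULL, NULL); (KW, Uma, 9); (KW, NULL, 8); (KW, NULL, NULL); (KW, NULL, NULL); (KW, NULL, NULL)

LEFT JOIN keeps every row from `parts`; unmatched rows get NULL for `shipments`'s columns.
Matching on t1.part_id = t2.part_id AND t1.region = t2.region. A NULL in a compared column never satisfies the condition.
Matched pairs: 3; unmatched t1 rows kept: 5.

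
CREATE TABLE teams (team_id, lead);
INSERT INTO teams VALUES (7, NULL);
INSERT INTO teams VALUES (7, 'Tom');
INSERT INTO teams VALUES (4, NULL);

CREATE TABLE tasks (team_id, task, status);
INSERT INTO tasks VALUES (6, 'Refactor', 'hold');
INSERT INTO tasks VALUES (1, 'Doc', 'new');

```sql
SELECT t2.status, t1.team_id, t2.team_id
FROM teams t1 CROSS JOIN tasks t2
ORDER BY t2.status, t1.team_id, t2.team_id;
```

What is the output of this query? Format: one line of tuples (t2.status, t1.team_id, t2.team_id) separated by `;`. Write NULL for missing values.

(hold, 4, 6); (hold, 7, 6); (hold, 7, 6); (new, 4, 1); (new, 7, 1); (new, 7, 1)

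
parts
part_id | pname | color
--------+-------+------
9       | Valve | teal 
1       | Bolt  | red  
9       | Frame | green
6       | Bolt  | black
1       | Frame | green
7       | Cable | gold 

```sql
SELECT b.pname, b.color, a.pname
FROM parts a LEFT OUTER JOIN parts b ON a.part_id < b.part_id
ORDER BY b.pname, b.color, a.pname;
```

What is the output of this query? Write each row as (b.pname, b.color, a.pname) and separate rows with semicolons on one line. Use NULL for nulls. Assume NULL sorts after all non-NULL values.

(Bolt, black, Bolt); (Bolt, black, Frame); (Cable, gold, Bolt); (Cable, gold, Bolt); (Cable, gold, Frame); (Frame, green, Bolt); (Frame, green, Bolt); (Frame, green, Cable); (Frame, green, Frame); (Valve, teal, Bolt); (Valve, teal, Bolt); (Valve, teal, Cable); (Valve, teal, Frame); (NULL, NULL, Frame); (NULL, NULL, Valve)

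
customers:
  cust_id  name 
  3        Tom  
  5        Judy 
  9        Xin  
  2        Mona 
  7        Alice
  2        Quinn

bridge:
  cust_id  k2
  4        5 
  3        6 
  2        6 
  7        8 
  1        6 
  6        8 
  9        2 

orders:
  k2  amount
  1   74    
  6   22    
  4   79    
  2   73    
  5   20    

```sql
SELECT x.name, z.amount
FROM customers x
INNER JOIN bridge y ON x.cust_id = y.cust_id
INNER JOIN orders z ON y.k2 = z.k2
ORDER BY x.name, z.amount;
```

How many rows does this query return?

Joins associate left-to-right: customers INNER JOIN bridge on cust_id gives 5 intermediate row(s).
Then INNER JOIN `orders z` on k2: keep only rows whose y.k2 appears in z.
Result: 4 row(s).

4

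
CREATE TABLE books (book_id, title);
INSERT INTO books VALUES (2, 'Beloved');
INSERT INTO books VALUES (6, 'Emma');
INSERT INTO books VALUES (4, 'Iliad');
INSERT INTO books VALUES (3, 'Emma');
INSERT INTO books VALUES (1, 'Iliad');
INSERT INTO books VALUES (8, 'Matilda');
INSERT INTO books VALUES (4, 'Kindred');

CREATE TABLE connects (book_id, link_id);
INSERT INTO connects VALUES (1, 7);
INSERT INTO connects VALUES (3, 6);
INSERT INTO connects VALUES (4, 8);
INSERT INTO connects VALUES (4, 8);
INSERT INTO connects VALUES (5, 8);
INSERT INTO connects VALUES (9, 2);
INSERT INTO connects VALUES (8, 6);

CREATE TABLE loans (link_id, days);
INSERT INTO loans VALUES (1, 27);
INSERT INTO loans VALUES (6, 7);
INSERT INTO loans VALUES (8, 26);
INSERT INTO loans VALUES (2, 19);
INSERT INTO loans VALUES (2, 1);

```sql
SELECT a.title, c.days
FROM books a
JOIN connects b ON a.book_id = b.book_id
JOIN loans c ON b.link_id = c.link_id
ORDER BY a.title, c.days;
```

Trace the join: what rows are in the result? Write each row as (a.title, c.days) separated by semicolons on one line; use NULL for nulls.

Step 1 — a INNER JOIN b on book_id → 7 row(s).
Then INNER JOIN `loans c` on link_id: keep only rows whose b.link_id appears in c.

(Emma, 7); (Iliad, 26); (Iliad, 26); (Kindred, 26); (Kindred, 26); (Matilda, 7)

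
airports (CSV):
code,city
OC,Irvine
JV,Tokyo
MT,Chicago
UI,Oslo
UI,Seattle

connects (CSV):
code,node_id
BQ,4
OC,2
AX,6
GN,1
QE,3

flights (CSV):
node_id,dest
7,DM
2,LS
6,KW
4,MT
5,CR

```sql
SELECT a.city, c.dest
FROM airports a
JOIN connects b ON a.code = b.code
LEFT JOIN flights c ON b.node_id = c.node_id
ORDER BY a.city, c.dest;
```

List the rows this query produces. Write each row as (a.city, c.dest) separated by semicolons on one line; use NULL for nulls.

Step 1 — a INNER JOIN b on code → 1 row(s).
Then LEFT JOIN `flights c` on node_id: each of those 1 rows is kept; rows whose b.node_id has no match in c get NULL for c's columns.

(Irvine, LS)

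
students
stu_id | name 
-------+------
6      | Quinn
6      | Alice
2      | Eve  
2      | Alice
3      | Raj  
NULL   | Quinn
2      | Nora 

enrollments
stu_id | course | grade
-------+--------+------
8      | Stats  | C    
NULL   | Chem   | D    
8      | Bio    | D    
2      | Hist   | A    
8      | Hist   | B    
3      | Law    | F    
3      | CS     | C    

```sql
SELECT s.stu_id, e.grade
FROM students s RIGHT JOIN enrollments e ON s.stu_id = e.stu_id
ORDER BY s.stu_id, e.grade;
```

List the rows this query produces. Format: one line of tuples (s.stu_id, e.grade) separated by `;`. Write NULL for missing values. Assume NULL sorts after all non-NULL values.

RIGHT JOIN keeps every row from `enrollments`; unmatched rows get NULL for `students`'s columns.
Matching on s.stu_id = e.stu_id. A NULL in a compared column never satisfies the condition.
- stu_id=6: no matching e row.
- stu_id=6: no matching e row.
- stu_id=2: 1 matching e row(s), so 1 row(s) emitted.
- stu_id=2: 1 matching e row(s), so 1 row(s) emitted.
- stu_id=3: 2 matching e row(s), so 2 row(s) emitted.
- stu_id=NULL: no matching e row.
- stu_id=2: 1 matching e row(s), so 1 row(s) emitted.
- 4 e row(s) had no s match → kept, s columns NULL.
After projecting and ordering:
s.stu_id | e.grade
2 | A
2 | A
2 | A
3 | C
3 | F
NULL | B
NULL | C
NULL | D
NULL | D

(2, A); (2, A); (2, A); (3, C); (3, F); (NULL, B); (NULL, C); (NULL, D); (NULL, D)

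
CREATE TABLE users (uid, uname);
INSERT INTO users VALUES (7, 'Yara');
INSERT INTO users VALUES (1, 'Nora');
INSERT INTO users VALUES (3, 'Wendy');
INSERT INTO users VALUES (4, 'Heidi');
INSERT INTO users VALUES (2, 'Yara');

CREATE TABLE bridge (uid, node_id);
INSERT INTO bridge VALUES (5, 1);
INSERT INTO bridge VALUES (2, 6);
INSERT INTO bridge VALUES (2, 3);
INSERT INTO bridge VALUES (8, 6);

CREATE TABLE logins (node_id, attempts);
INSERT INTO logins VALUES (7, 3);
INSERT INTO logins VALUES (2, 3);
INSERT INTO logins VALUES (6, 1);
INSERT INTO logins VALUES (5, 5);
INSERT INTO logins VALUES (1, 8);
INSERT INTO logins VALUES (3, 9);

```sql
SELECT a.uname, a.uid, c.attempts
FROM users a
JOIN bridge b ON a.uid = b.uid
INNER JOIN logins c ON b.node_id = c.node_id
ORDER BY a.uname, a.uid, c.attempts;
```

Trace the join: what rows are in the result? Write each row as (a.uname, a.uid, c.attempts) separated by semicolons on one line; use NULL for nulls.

(Yara, 2, 1); (Yara, 2, 9)

Evaluate left to right. First `users a INNER JOIN bridge b` on uid: 2 row(s).
Then INNER JOIN `logins c` on node_id: keep only rows whose b.node_id appears in c.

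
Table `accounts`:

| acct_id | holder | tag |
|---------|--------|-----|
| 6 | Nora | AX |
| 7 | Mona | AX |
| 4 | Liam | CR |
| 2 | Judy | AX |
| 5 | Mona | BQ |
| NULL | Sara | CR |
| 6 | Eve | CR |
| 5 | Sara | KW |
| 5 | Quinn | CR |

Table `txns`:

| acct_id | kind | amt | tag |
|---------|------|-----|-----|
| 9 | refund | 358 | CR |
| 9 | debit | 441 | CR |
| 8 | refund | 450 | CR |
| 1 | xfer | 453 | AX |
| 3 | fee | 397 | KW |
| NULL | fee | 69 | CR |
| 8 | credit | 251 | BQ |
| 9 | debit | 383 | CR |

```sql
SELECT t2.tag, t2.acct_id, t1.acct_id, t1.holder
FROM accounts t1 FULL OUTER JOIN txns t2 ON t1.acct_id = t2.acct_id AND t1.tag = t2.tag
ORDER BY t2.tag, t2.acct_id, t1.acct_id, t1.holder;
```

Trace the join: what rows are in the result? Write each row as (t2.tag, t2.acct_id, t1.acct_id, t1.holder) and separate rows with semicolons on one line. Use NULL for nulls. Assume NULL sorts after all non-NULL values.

(AX, 1, NULL, NULL); (BQ, 8, NULL, NULL); (CR, 8, NULL, NULL); (CR, 9, NULL, NULL); (CR, 9, NULL, NULL); (CR, 9, NULL, NULL); (CR, NULL, NULL, NULL); (KW, 3, NULL, NULL); (NULL, NULL, 2, Judy); (NULL, NULL, 4, Liam); (NULL, NULL, 5, Mona); (NULL, NULL, 5, Quinn); (NULL, NULL, 5, Sara); (NULL, NULL, 6, Eve); (NULL, NULL, 6, Nora); (NULL, NULL, 7, Mona); (NULL, NULL, NULL, Sara)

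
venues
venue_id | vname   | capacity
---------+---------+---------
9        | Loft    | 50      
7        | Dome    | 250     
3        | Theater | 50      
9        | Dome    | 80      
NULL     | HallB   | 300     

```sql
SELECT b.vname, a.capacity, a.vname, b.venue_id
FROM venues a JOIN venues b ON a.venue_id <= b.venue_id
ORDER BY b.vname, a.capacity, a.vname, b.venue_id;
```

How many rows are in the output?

INNER JOIN keeps only pairs where the ON condition holds.
Matching on a.venue_id <= b.venue_id. A NULL in a compared column never satisfies the condition.
- a (venue_id=9) pairs with 2 row(s) of b.
- a (venue_id=7) pairs with 3 row(s) of b.
- a (venue_id=3) pairs with 4 row(s) of b.
- a (venue_id=9) pairs with 2 row(s) of b.
- a (venue_id=NULL) has no partner → excluded.
Total: 11 rows.

11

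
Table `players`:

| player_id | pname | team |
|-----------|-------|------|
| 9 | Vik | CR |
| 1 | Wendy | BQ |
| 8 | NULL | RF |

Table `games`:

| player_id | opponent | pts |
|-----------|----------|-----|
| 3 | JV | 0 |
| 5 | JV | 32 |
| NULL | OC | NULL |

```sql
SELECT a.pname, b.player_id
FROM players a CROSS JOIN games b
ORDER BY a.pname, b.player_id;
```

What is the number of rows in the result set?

9

CROSS JOIN pairs every row of `players` with every row of `games`: 3 × 3 = 9 rows.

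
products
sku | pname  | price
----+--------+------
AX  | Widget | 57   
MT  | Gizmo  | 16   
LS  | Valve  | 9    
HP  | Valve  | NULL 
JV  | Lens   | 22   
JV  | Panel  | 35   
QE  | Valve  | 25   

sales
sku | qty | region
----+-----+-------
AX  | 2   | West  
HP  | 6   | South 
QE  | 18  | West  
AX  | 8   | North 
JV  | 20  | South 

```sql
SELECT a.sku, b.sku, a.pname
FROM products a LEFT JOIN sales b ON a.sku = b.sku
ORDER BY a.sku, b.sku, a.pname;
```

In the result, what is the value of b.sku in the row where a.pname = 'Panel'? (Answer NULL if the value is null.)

LEFT JOIN keeps every row from `products`; unmatched rows get NULL for `sales`'s columns.
Matching on a.sku = b.sku.
- a row (sku=AX): matches 2 b row(s) → 2 output row(s).
- a row (sku=MT): no match → kept, b columns NULL.
- a row (sku=LS): no match → kept, b columns NULL.
- a row (sku=HP): matches 1 b row(s) → 1 output row(s).
- a row (sku=JV): matches 1 b row(s) → 1 output row(s).
- a row (sku=JV): matches 1 b row(s) → 1 output row(s).
- a row (sku=QE): matches 1 b row(s) → 1 output row(s).

JV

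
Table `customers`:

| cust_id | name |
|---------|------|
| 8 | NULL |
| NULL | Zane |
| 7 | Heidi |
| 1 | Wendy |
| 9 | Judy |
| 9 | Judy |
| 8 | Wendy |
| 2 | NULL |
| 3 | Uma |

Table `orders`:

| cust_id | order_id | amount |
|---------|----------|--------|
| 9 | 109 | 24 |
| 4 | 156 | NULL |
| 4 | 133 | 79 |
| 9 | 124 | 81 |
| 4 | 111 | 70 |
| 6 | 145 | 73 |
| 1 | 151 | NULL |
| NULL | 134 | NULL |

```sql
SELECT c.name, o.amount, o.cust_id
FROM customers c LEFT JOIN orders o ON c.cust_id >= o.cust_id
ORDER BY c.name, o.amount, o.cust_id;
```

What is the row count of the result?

33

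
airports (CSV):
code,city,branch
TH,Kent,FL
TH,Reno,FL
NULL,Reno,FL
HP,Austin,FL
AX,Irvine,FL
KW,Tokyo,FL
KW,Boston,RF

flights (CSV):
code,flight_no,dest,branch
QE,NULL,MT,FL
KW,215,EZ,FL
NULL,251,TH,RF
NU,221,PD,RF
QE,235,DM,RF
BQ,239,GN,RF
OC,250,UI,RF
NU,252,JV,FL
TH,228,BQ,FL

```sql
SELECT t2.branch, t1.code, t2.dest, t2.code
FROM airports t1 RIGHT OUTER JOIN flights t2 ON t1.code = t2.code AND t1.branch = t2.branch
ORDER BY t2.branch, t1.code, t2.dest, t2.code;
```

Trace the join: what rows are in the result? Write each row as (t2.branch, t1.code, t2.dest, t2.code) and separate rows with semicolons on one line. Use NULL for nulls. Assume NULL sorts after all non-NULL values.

RIGHT JOIN keeps every row from `flights`; unmatched rows get NULL for `airports`'s columns.
Matching on t1.code = t2.code AND t1.branch = t2.branch. A NULL in a compared column never satisfies the condition.
- t1[0] code=TH, branch=FL → 1 match(es) in t2 → 1 row(s).
- t1[1] code=TH, branch=FL → 1 match(es) in t2 → 1 row(s).
- t1[2] code=NULL, branch=FL → no match.
- t1[3] code=HP, branch=FL → no match.
- t1[4] code=AX, branch=FL → no match.
- t1[5] code=KW, branch=FL → 1 match(es) in t2 → 1 row(s).
- t1[6] code=KW, branch=RF → no match.
- plus 7 unmatched t2 row(s), each kept with NULL t1 columns.
After projecting and ordering:
t2.branch | t1.code | t2.dest | t2.code
FL | KW | EZ | KW
FL | TH | BQ | TH
FL | TH | BQ | TH
FL | NULL | JV | NU
FL | NULL | MT | QE
RF | NULL | DM | QE
RF | NULL | GN | BQ
RF | NULL | PD | NU
RF | NULL | TH | NULL
RF | NULL | UI | OC

(FL, KW, EZ, KW); (FL, TH, BQ, TH); (FL, TH, BQ, TH); (FL, NULL, JV, NU); (FL, NULL, MT, QE); (RF, NULL, DM, QE); (RF, NULL, GN, BQ); (RF, NULL, PD, NU); (RF, NULL, TH, NULL); (RF, NULL, UI, OC)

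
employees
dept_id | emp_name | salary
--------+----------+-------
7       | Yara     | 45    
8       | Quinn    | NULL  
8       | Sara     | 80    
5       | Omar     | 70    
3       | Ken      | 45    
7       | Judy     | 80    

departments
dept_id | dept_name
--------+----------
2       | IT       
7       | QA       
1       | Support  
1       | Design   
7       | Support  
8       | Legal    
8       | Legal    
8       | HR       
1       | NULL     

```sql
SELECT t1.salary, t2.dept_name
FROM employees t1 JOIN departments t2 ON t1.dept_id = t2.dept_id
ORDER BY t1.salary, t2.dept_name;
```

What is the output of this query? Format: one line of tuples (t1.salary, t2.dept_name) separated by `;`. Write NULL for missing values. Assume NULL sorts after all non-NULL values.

INNER JOIN keeps only pairs where the ON condition holds.
Matching on t1.dept_id = t2.dept_id.
- t1 row (dept_id=7): matches 2 t2 row(s) → 2 output row(s).
- t1 row (dept_id=8): matches 3 t2 row(s) → 3 output row(s).
- t1 row (dept_id=8): matches 3 t2 row(s) → 3 output row(s).
- t1 row (dept_id=5): no match → dropped.
- t1 row (dept_id=3): no match → dropped.
- t1 row (dept_id=7): matches 2 t2 row(s) → 2 output row(s).
After projecting and ordering:
t1.salary | t2.dept_name
45 | QA
45 | Support
80 | HR
80 | Legal
80 | Legal
80 | QA
80 | Support
NULL | HR
NULL | Legal
NULL | Legal

(45, QA); (45, Support); (80, HR); (80, Legal); (80, Legal); (80, QA); (80, Support); (NULL, HR); (NULL, Legal); (NULL, Legal)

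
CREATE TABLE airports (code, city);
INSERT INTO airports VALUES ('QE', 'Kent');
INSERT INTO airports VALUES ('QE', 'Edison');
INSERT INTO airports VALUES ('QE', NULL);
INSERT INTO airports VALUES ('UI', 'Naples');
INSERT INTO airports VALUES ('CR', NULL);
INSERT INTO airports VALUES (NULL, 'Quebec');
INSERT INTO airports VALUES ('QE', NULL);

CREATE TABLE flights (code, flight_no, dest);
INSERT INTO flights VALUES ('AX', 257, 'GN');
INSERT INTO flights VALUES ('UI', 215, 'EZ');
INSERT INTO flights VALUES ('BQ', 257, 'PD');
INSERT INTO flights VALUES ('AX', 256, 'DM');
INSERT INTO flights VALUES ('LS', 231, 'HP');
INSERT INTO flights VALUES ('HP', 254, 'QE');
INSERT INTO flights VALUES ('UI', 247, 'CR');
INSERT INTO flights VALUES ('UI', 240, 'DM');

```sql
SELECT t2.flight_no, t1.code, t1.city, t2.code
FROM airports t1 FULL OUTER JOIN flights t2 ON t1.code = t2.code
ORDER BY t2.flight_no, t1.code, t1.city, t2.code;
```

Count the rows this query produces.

FULL OUTER JOIN keeps every row from both sides; unmatched rows get NULL for the other side's columns.
Matching on t1.code = t2.code. A NULL in a compared column never satisfies the condition.
- t1[0] code=QE → no match; kept with NULLs on the t2 side.
- t1[1] code=QE → no match; kept with NULLs on the t2 side.
- t1[2] code=QE → no match; kept with NULLs on the t2 side.
- t1[3] code=UI → 3 match(es) in t2 → 3 row(s).
- t1[4] code=CR → no match; kept with NULLs on the t2 side.
- t1[5] code=NULL → no match; kept with NULLs on the t2 side.
- t1[6] code=QE → no match; kept with NULLs on the t2 side.
- 5 row(s) from t2 found no t1 partner → padded with NULL.
Total: 3 matched + 11 padded = 14 rows.

14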